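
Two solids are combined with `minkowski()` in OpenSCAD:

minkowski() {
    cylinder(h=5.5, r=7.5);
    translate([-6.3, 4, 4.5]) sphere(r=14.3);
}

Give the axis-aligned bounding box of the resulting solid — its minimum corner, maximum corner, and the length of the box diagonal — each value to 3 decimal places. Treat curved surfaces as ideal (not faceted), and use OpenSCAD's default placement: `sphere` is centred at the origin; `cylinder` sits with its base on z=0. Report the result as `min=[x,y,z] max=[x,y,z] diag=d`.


A = translate([-6.3, 4, 4.5]) sphere(r=14.3) → bbox [-20.6,-10.3,-9.8] .. [8,18.3,18.8]
B = cylinder(h=5.5, r=7.5) → bbox [-7.5,-7.5,0] .. [7.5,7.5,5.5]
lo = A.lo+B.lo = [-20.6-7.5, -10.3-7.5, -9.8+0] = [-28.100,-17.800,-9.800]
hi = A.hi+B.hi = [8+7.5, 18.3+7.5, 18.8+5.5] = [15.500,25.800,24.300]
diag = √(43.6²+43.6²+34.1²) = √4964.73 = 70.461

min=[-28.100,-17.800,-9.800] max=[15.500,25.800,24.300] diag=70.461


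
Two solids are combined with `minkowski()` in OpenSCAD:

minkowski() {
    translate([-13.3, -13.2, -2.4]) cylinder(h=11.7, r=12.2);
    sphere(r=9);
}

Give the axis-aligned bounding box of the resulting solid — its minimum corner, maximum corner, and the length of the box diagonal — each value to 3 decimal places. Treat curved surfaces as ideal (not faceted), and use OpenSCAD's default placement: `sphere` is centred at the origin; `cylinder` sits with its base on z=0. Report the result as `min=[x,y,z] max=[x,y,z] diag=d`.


min=[-34.500,-34.400,-11.400] max=[7.900,8.000,18.300] diag=66.915

A = translate([-13.3, -13.2, -2.4]) cylinder(h=11.7, r=12.2) → bbox [-25.5,-25.4,-2.4] .. [-1.1,-1,9.3]
B = sphere(r=9) → bbox [-9,-9,-9] .. [9,9,9]
lo = A.lo+B.lo = [-25.5-9, -25.4-9, -2.4-9] = [-34.500,-34.400,-11.400]
hi = A.hi+B.hi = [-1.1+9, -1+9, 9.3+9] = [7.900,8.000,18.300]
diag = √(42.4²+42.4²+29.7²) = √4477.61 = 66.915


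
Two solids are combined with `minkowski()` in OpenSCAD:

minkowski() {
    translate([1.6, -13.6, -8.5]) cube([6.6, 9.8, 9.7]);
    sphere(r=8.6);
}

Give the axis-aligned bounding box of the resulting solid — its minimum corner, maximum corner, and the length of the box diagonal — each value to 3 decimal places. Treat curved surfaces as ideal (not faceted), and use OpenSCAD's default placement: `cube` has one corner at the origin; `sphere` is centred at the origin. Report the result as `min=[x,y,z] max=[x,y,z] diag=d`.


min=[-7.000,-22.200,-17.100] max=[16.800,4.800,9.800] diag=44.934

A = translate([1.6, -13.6, -8.5]) cube([6.6, 9.8, 9.7]) → bbox [1.6,-13.6,-8.5] .. [8.2,-3.8,1.2]
B = sphere(r=8.6) → bbox [-8.6,-8.6,-8.6] .. [8.6,8.6,8.6]
lo = A.lo+B.lo = [1.6-8.6, -13.6-8.6, -8.5-8.6] = [-7.000,-22.200,-17.100]
hi = A.hi+B.hi = [8.2+8.6, -3.8+8.6, 1.2+8.6] = [16.800,4.800,9.800]
diag = √(23.8²+27²+26.9²) = √2019.05 = 44.934


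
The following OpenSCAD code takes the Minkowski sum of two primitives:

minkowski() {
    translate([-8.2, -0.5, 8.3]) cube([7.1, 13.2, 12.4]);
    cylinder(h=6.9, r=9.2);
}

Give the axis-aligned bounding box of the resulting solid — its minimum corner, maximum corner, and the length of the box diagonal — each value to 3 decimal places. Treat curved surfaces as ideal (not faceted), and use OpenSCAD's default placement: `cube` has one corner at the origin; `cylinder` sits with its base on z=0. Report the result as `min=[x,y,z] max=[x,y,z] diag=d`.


min=[-17.400,-9.700,8.300] max=[8.100,21.900,27.600] diag=44.959

A = translate([-8.2, -0.5, 8.3]) cube([7.1, 13.2, 12.4]) → bbox [-8.2,-0.5,8.3] .. [-1.1,12.7,20.7]
B = cylinder(h=6.9, r=9.2) → bbox [-9.2,-9.2,0] .. [9.2,9.2,6.9]
lo = A.lo+B.lo = [-8.2-9.2, -0.5-9.2, 8.3+0] = [-17.400,-9.700,8.300]
hi = A.hi+B.hi = [-1.1+9.2, 12.7+9.2, 20.7+6.9] = [8.100,21.900,27.600]
diag = √(25.5²+31.6²+19.3²) = √2021.3 = 44.959


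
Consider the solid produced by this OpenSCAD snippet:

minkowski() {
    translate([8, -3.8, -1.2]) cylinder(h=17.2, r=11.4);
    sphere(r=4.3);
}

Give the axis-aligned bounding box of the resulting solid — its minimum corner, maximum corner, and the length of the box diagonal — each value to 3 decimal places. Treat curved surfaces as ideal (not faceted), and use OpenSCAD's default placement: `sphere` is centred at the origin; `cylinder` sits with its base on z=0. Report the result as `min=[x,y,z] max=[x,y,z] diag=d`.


A = translate([8, -3.8, -1.2]) cylinder(h=17.2, r=11.4) → bbox [-3.4,-15.2,-1.2] .. [19.4,7.6,16]
B = sphere(r=4.3) → bbox [-4.3,-4.3,-4.3] .. [4.3,4.3,4.3]
lo = A.lo+B.lo = [-3.4-4.3, -15.2-4.3, -1.2-4.3] = [-7.700,-19.500,-5.500]
hi = A.hi+B.hi = [19.4+4.3, 7.6+4.3, 16+4.3] = [23.700,11.900,20.300]
diag = √(31.4²+31.4²+25.8²) = √2637.56 = 51.357

min=[-7.700,-19.500,-5.500] max=[23.700,11.900,20.300] diag=51.357


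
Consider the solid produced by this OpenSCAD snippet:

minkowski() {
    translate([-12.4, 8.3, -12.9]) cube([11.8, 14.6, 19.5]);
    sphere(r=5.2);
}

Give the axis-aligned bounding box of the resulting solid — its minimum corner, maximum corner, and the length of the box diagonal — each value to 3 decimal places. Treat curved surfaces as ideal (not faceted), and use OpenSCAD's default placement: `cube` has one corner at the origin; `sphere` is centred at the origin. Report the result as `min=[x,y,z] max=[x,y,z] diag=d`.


min=[-17.600,3.100,-18.100] max=[4.600,28.100,11.800] diag=44.854

A = translate([-12.4, 8.3, -12.9]) cube([11.8, 14.6, 19.5]) → bbox [-12.4,8.3,-12.9] .. [-0.6,22.9,6.6]
B = sphere(r=5.2) → bbox [-5.2,-5.2,-5.2] .. [5.2,5.2,5.2]
lo = A.lo+B.lo = [-12.4-5.2, 8.3-5.2, -12.9-5.2] = [-17.600,3.100,-18.100]
hi = A.hi+B.hi = [-0.6+5.2, 22.9+5.2, 6.6+5.2] = [4.600,28.100,11.800]
diag = √(22.2²+25²+29.9²) = √2011.85 = 44.854


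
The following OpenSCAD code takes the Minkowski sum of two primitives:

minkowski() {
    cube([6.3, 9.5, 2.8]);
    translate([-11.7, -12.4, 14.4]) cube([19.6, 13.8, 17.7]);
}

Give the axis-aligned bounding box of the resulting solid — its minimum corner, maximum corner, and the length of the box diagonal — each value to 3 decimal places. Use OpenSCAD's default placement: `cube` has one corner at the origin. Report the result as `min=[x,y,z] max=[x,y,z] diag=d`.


min=[-11.700,-12.400,14.400] max=[14.200,10.900,34.900] diag=40.422

A = translate([-11.7, -12.4, 14.4]) cube([19.6, 13.8, 17.7]) → bbox [-11.7,-12.4,14.4] .. [7.9,1.4,32.1]
B = cube([6.3, 9.5, 2.8]) → bbox [0,0,0] .. [6.3,9.5,2.8]
lo = A.lo+B.lo = [-11.7+0, -12.4+0, 14.4+0] = [-11.700,-12.400,14.400]
hi = A.hi+B.hi = [7.9+6.3, 1.4+9.5, 32.1+2.8] = [14.200,10.900,34.900]
diag = √(25.9²+23.3²+20.5²) = √1633.95 = 40.422


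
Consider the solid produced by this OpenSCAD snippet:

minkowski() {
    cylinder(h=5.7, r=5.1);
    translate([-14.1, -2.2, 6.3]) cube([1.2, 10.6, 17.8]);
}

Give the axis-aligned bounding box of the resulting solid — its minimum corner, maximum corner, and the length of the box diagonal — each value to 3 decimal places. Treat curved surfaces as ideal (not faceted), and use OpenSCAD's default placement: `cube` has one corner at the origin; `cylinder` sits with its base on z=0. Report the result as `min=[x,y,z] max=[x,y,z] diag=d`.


A = translate([-14.1, -2.2, 6.3]) cube([1.2, 10.6, 17.8]) → bbox [-14.1,-2.2,6.3] .. [-12.9,8.4,24.1]
B = cylinder(h=5.7, r=5.1) → bbox [-5.1,-5.1,0] .. [5.1,5.1,5.7]
lo = A.lo+B.lo = [-14.1-5.1, -2.2-5.1, 6.3+0] = [-19.200,-7.300,6.300]
hi = A.hi+B.hi = [-12.9+5.1, 8.4+5.1, 24.1+5.7] = [-7.800,13.500,29.800]
diag = √(11.4²+20.8²+23.5²) = √1114.85 = 33.389

min=[-19.200,-7.300,6.300] max=[-7.800,13.500,29.800] diag=33.389


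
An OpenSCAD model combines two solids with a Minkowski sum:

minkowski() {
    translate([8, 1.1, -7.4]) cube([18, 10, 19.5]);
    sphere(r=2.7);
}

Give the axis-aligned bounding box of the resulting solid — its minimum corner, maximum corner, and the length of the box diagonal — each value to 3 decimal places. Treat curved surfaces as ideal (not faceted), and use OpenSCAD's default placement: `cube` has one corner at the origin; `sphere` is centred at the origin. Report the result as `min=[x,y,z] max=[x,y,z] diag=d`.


min=[5.300,-1.600,-10.100] max=[28.700,13.800,14.800] diag=37.480

A = translate([8, 1.1, -7.4]) cube([18, 10, 19.5]) → bbox [8,1.1,-7.4] .. [26,11.1,12.1]
B = sphere(r=2.7) → bbox [-2.7,-2.7,-2.7] .. [2.7,2.7,2.7]
lo = A.lo+B.lo = [8-2.7, 1.1-2.7, -7.4-2.7] = [5.300,-1.600,-10.100]
hi = A.hi+B.hi = [26+2.7, 11.1+2.7, 12.1+2.7] = [28.700,13.800,14.800]
diag = √(23.4²+15.4²+24.9²) = √1404.73 = 37.480


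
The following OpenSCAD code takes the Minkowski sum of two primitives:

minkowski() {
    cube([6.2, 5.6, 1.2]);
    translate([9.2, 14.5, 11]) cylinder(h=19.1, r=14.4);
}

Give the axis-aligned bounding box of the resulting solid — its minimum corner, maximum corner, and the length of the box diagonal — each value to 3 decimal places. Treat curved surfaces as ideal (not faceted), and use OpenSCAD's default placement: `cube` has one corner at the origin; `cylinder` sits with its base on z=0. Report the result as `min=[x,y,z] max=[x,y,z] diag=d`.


A = translate([9.2, 14.5, 11]) cylinder(h=19.1, r=14.4) → bbox [-5.2,0.1,11] .. [23.6,28.9,30.1]
B = cube([6.2, 5.6, 1.2]) → bbox [0,0,0] .. [6.2,5.6,1.2]
lo = A.lo+B.lo = [-5.2+0, 0.1+0, 11+0] = [-5.200,0.100,11.000]
hi = A.hi+B.hi = [23.6+6.2, 28.9+5.6, 30.1+1.2] = [29.800,34.500,31.300]
diag = √(35²+34.4²+20.3²) = √2820.45 = 53.108

min=[-5.200,0.100,11.000] max=[29.800,34.500,31.300] diag=53.108


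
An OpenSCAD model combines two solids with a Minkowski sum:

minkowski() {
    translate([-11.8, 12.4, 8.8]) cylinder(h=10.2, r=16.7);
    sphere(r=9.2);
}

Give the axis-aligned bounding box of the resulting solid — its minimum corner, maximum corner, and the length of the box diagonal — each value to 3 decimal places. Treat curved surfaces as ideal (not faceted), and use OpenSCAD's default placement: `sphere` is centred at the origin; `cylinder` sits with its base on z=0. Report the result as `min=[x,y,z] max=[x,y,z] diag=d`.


min=[-37.700,-13.500,-0.400] max=[14.100,38.300,28.200] diag=78.641

A = translate([-11.8, 12.4, 8.8]) cylinder(h=10.2, r=16.7) → bbox [-28.5,-4.3,8.8] .. [4.9,29.1,19]
B = sphere(r=9.2) → bbox [-9.2,-9.2,-9.2] .. [9.2,9.2,9.2]
lo = A.lo+B.lo = [-28.5-9.2, -4.3-9.2, 8.8-9.2] = [-37.700,-13.500,-0.400]
hi = A.hi+B.hi = [4.9+9.2, 29.1+9.2, 19+9.2] = [14.100,38.300,28.200]
diag = √(51.8²+51.8²+28.6²) = √6184.44 = 78.641


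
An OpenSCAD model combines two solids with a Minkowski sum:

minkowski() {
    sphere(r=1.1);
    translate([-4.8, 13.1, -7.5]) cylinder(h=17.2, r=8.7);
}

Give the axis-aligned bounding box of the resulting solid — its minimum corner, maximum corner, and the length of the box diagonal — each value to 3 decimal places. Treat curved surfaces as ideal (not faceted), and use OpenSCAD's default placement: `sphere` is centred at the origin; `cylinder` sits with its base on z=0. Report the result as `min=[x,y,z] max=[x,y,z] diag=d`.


min=[-14.600,3.300,-8.600] max=[5.000,22.900,10.800] diag=33.833

A = translate([-4.8, 13.1, -7.5]) cylinder(h=17.2, r=8.7) → bbox [-13.5,4.4,-7.5] .. [3.9,21.8,9.7]
B = sphere(r=1.1) → bbox [-1.1,-1.1,-1.1] .. [1.1,1.1,1.1]
lo = A.lo+B.lo = [-13.5-1.1, 4.4-1.1, -7.5-1.1] = [-14.600,3.300,-8.600]
hi = A.hi+B.hi = [3.9+1.1, 21.8+1.1, 9.7+1.1] = [5.000,22.900,10.800]
diag = √(19.6²+19.6²+19.4²) = √1144.68 = 33.833


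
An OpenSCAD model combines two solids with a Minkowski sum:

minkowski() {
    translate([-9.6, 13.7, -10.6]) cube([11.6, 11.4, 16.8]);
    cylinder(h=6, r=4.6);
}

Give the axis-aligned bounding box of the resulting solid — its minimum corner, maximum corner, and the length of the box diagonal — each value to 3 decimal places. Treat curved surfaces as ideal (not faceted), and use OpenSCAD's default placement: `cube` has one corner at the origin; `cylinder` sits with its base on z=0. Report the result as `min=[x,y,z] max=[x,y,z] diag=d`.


min=[-14.200,9.100,-10.600] max=[6.600,29.700,12.200] diag=37.106

A = translate([-9.6, 13.7, -10.6]) cube([11.6, 11.4, 16.8]) → bbox [-9.6,13.7,-10.6] .. [2,25.1,6.2]
B = cylinder(h=6, r=4.6) → bbox [-4.6,-4.6,0] .. [4.6,4.6,6]
lo = A.lo+B.lo = [-9.6-4.6, 13.7-4.6, -10.6+0] = [-14.200,9.100,-10.600]
hi = A.hi+B.hi = [2+4.6, 25.1+4.6, 6.2+6] = [6.600,29.700,12.200]
diag = √(20.8²+20.6²+22.8²) = √1376.84 = 37.106


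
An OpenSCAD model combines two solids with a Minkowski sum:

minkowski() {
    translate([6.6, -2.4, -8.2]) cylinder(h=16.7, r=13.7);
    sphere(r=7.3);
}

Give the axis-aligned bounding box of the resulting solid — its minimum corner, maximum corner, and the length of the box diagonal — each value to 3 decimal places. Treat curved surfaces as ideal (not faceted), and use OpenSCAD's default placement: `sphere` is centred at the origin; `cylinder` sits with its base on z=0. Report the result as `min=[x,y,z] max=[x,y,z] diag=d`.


A = translate([6.6, -2.4, -8.2]) cylinder(h=16.7, r=13.7) → bbox [-7.1,-16.1,-8.2] .. [20.3,11.3,8.5]
B = sphere(r=7.3) → bbox [-7.3,-7.3,-7.3] .. [7.3,7.3,7.3]
lo = A.lo+B.lo = [-7.1-7.3, -16.1-7.3, -8.2-7.3] = [-14.400,-23.400,-15.500]
hi = A.hi+B.hi = [20.3+7.3, 11.3+7.3, 8.5+7.3] = [27.600,18.600,15.800]
diag = √(42²+42²+31.3²) = √4507.69 = 67.139

min=[-14.400,-23.400,-15.500] max=[27.600,18.600,15.800] diag=67.139


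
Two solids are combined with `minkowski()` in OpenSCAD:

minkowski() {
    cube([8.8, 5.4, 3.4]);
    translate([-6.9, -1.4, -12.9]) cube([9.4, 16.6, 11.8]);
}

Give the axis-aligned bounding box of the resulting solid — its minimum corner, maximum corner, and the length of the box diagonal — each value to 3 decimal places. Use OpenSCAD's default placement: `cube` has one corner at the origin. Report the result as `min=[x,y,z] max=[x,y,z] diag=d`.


min=[-6.900,-1.400,-12.900] max=[11.300,20.600,2.300] diag=32.346

A = translate([-6.9, -1.4, -12.9]) cube([9.4, 16.6, 11.8]) → bbox [-6.9,-1.4,-12.9] .. [2.5,15.2,-1.1]
B = cube([8.8, 5.4, 3.4]) → bbox [0,0,0] .. [8.8,5.4,3.4]
lo = A.lo+B.lo = [-6.9+0, -1.4+0, -12.9+0] = [-6.900,-1.400,-12.900]
hi = A.hi+B.hi = [2.5+8.8, 15.2+5.4, -1.1+3.4] = [11.300,20.600,2.300]
diag = √(18.2²+22²+15.2²) = √1046.28 = 32.346


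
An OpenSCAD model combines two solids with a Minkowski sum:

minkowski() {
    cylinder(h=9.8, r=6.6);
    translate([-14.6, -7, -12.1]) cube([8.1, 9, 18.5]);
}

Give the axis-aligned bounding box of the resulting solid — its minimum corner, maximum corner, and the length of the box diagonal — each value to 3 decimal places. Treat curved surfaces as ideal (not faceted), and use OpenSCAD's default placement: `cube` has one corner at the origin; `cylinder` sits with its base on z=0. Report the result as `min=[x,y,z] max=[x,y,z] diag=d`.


min=[-21.200,-13.600,-12.100] max=[0.100,8.600,16.200] diag=41.802

A = translate([-14.6, -7, -12.1]) cube([8.1, 9, 18.5]) → bbox [-14.6,-7,-12.1] .. [-6.5,2,6.4]
B = cylinder(h=9.8, r=6.6) → bbox [-6.6,-6.6,0] .. [6.6,6.6,9.8]
lo = A.lo+B.lo = [-14.6-6.6, -7-6.6, -12.1+0] = [-21.200,-13.600,-12.100]
hi = A.hi+B.hi = [-6.5+6.6, 2+6.6, 6.4+9.8] = [0.100,8.600,16.200]
diag = √(21.3²+22.2²+28.3²) = √1747.42 = 41.802


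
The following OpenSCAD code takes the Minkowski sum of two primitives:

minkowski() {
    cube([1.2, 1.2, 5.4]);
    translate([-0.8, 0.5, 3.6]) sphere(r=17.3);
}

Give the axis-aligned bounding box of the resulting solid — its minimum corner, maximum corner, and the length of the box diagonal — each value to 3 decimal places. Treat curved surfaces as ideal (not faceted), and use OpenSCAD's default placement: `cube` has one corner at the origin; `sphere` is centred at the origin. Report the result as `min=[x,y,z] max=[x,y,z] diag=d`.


min=[-18.100,-16.800,-13.700] max=[17.700,19.000,26.300] diag=64.523

A = translate([-0.8, 0.5, 3.6]) sphere(r=17.3) → bbox [-18.1,-16.8,-13.7] .. [16.5,17.8,20.9]
B = cube([1.2, 1.2, 5.4]) → bbox [0,0,0] .. [1.2,1.2,5.4]
lo = A.lo+B.lo = [-18.1+0, -16.8+0, -13.7+0] = [-18.100,-16.800,-13.700]
hi = A.hi+B.hi = [16.5+1.2, 17.8+1.2, 20.9+5.4] = [17.700,19.000,26.300]
diag = √(35.8²+35.8²+40²) = √4163.28 = 64.523


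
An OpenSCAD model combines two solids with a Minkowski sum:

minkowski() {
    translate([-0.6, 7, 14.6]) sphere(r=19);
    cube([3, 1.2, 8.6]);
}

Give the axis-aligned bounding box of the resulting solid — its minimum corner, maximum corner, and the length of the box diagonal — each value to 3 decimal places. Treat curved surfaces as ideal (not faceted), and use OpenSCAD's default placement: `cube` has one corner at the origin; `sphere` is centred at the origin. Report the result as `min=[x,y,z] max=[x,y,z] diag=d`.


A = translate([-0.6, 7, 14.6]) sphere(r=19) → bbox [-19.6,-12,-4.4] .. [18.4,26,33.6]
B = cube([3, 1.2, 8.6]) → bbox [0,0,0] .. [3,1.2,8.6]
lo = A.lo+B.lo = [-19.6+0, -12+0, -4.4+0] = [-19.600,-12.000,-4.400]
hi = A.hi+B.hi = [18.4+3, 26+1.2, 33.6+8.6] = [21.400,27.200,42.200]
diag = √(41²+39.2²+46.6²) = √5389.2 = 73.411

min=[-19.600,-12.000,-4.400] max=[21.400,27.200,42.200] diag=73.411


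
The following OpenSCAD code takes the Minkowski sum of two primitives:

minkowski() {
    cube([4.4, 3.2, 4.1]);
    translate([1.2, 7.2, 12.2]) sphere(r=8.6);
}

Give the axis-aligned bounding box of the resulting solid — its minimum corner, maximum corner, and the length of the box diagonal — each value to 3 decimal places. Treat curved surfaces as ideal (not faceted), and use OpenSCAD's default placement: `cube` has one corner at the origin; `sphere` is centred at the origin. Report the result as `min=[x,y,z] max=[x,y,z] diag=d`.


min=[-7.400,-1.400,3.600] max=[14.200,19.000,24.900] diag=36.557

A = translate([1.2, 7.2, 12.2]) sphere(r=8.6) → bbox [-7.4,-1.4,3.6] .. [9.8,15.8,20.8]
B = cube([4.4, 3.2, 4.1]) → bbox [0,0,0] .. [4.4,3.2,4.1]
lo = A.lo+B.lo = [-7.4+0, -1.4+0, 3.6+0] = [-7.400,-1.400,3.600]
hi = A.hi+B.hi = [9.8+4.4, 15.8+3.2, 20.8+4.1] = [14.200,19.000,24.900]
diag = √(21.6²+20.4²+21.3²) = √1336.41 = 36.557


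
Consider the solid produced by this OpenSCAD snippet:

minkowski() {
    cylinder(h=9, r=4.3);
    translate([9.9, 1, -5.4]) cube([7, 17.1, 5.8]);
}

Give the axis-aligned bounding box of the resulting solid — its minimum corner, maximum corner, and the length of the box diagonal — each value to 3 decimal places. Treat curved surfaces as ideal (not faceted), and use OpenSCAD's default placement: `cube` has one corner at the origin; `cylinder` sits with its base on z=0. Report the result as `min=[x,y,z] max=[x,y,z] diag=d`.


min=[5.600,-3.300,-5.400] max=[21.200,22.400,9.400] diag=33.510

A = translate([9.9, 1, -5.4]) cube([7, 17.1, 5.8]) → bbox [9.9,1,-5.4] .. [16.9,18.1,0.4]
B = cylinder(h=9, r=4.3) → bbox [-4.3,-4.3,0] .. [4.3,4.3,9]
lo = A.lo+B.lo = [9.9-4.3, 1-4.3, -5.4+0] = [5.600,-3.300,-5.400]
hi = A.hi+B.hi = [16.9+4.3, 18.1+4.3, 0.4+9] = [21.200,22.400,9.400]
diag = √(15.6²+25.7²+14.8²) = √1122.89 = 33.510


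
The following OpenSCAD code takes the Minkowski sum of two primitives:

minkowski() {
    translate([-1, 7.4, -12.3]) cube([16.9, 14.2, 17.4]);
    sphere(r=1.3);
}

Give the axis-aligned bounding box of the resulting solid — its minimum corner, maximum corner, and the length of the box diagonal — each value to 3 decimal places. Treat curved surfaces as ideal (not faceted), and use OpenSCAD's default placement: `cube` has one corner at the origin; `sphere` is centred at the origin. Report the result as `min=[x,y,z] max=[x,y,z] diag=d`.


A = translate([-1, 7.4, -12.3]) cube([16.9, 14.2, 17.4]) → bbox [-1,7.4,-12.3] .. [15.9,21.6,5.1]
B = sphere(r=1.3) → bbox [-1.3,-1.3,-1.3] .. [1.3,1.3,1.3]
lo = A.lo+B.lo = [-1-1.3, 7.4-1.3, -12.3-1.3] = [-2.300,6.100,-13.600]
hi = A.hi+B.hi = [15.9+1.3, 21.6+1.3, 5.1+1.3] = [17.200,22.900,6.400]
diag = √(19.5²+16.8²+20²) = √1062.49 = 32.596

min=[-2.300,6.100,-13.600] max=[17.200,22.900,6.400] diag=32.596


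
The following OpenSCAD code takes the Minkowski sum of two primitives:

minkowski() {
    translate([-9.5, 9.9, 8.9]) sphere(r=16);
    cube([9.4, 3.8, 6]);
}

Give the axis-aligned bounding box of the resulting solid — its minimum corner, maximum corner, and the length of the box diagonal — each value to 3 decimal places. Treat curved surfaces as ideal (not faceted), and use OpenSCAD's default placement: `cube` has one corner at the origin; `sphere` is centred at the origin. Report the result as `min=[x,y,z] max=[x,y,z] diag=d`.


A = translate([-9.5, 9.9, 8.9]) sphere(r=16) → bbox [-25.5,-6.1,-7.1] .. [6.5,25.9,24.9]
B = cube([9.4, 3.8, 6]) → bbox [0,0,0] .. [9.4,3.8,6]
lo = A.lo+B.lo = [-25.5+0, -6.1+0, -7.1+0] = [-25.500,-6.100,-7.100]
hi = A.hi+B.hi = [6.5+9.4, 25.9+3.8, 24.9+6] = [15.900,29.700,30.900]
diag = √(41.4²+35.8²+38²) = √4439.6 = 66.630

min=[-25.500,-6.100,-7.100] max=[15.900,29.700,30.900] diag=66.630


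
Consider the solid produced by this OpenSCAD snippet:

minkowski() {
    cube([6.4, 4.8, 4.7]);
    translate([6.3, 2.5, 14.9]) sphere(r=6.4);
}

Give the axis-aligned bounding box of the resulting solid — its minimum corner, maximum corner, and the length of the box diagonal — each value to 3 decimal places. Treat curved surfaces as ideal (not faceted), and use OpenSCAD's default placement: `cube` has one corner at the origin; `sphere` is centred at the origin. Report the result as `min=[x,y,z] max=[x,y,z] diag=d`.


A = translate([6.3, 2.5, 14.9]) sphere(r=6.4) → bbox [-0.1,-3.9,8.5] .. [12.7,8.9,21.3]
B = cube([6.4, 4.8, 4.7]) → bbox [0,0,0] .. [6.4,4.8,4.7]
lo = A.lo+B.lo = [-0.1+0, -3.9+0, 8.5+0] = [-0.100,-3.900,8.500]
hi = A.hi+B.hi = [12.7+6.4, 8.9+4.8, 21.3+4.7] = [19.100,13.700,26.000]
diag = √(19.2²+17.6²+17.5²) = √984.65 = 31.379

min=[-0.100,-3.900,8.500] max=[19.100,13.700,26.000] diag=31.379


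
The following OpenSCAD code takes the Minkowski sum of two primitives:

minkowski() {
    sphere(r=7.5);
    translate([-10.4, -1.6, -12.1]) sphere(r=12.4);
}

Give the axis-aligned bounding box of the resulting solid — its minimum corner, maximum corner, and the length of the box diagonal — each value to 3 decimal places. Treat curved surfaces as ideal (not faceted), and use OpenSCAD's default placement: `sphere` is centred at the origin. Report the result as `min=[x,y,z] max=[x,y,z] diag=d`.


A = translate([-10.4, -1.6, -12.1]) sphere(r=12.4) → bbox [-22.8,-14,-24.5] .. [2,10.8,0.3]
B = sphere(r=7.5) → bbox [-7.5,-7.5,-7.5] .. [7.5,7.5,7.5]
lo = A.lo+B.lo = [-22.8-7.5, -14-7.5, -24.5-7.5] = [-30.300,-21.500,-32.000]
hi = A.hi+B.hi = [2+7.5, 10.8+7.5, 0.3+7.5] = [9.500,18.300,7.800]
diag = √(39.8²+39.8²+39.8²) = √4752.12 = 68.936

min=[-30.300,-21.500,-32.000] max=[9.500,18.300,7.800] diag=68.936


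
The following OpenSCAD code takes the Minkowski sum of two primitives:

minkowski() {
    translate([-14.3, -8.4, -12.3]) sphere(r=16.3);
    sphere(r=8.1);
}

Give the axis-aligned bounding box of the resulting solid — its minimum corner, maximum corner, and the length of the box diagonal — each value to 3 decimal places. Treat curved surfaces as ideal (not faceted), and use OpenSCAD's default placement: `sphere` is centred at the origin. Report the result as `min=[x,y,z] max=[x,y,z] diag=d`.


min=[-38.700,-32.800,-36.700] max=[10.100,16.000,12.100] diag=84.524

A = translate([-14.3, -8.4, -12.3]) sphere(r=16.3) → bbox [-30.6,-24.7,-28.6] .. [2,7.9,4]
B = sphere(r=8.1) → bbox [-8.1,-8.1,-8.1] .. [8.1,8.1,8.1]
lo = A.lo+B.lo = [-30.6-8.1, -24.7-8.1, -28.6-8.1] = [-38.700,-32.800,-36.700]
hi = A.hi+B.hi = [2+8.1, 7.9+8.1, 4+8.1] = [10.100,16.000,12.100]
diag = √(48.8²+48.8²+48.8²) = √7144.32 = 84.524


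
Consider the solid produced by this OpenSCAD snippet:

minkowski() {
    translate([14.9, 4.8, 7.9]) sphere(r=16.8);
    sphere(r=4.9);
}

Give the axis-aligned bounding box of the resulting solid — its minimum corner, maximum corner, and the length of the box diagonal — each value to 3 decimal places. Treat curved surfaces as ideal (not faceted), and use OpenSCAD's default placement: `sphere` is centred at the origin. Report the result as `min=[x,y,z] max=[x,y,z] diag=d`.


min=[-6.800,-16.900,-13.800] max=[36.600,26.500,29.600] diag=75.171

A = translate([14.9, 4.8, 7.9]) sphere(r=16.8) → bbox [-1.9,-12,-8.9] .. [31.7,21.6,24.7]
B = sphere(r=4.9) → bbox [-4.9,-4.9,-4.9] .. [4.9,4.9,4.9]
lo = A.lo+B.lo = [-1.9-4.9, -12-4.9, -8.9-4.9] = [-6.800,-16.900,-13.800]
hi = A.hi+B.hi = [31.7+4.9, 21.6+4.9, 24.7+4.9] = [36.600,26.500,29.600]
diag = √(43.4²+43.4²+43.4²) = √5650.68 = 75.171


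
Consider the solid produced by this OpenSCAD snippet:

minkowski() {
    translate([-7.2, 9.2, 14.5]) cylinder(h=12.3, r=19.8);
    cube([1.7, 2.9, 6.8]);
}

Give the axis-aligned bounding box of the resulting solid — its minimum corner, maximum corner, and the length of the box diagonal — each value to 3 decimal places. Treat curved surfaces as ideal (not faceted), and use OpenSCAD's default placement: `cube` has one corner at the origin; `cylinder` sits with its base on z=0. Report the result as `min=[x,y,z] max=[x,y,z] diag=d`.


A = translate([-7.2, 9.2, 14.5]) cylinder(h=12.3, r=19.8) → bbox [-27,-10.6,14.5] .. [12.6,29,26.8]
B = cube([1.7, 2.9, 6.8]) → bbox [0,0,0] .. [1.7,2.9,6.8]
lo = A.lo+B.lo = [-27+0, -10.6+0, 14.5+0] = [-27.000,-10.600,14.500]
hi = A.hi+B.hi = [12.6+1.7, 29+2.9, 26.8+6.8] = [14.300,31.900,33.600]
diag = √(41.3²+42.5²+19.1²) = √3876.75 = 62.264

min=[-27.000,-10.600,14.500] max=[14.300,31.900,33.600] diag=62.264


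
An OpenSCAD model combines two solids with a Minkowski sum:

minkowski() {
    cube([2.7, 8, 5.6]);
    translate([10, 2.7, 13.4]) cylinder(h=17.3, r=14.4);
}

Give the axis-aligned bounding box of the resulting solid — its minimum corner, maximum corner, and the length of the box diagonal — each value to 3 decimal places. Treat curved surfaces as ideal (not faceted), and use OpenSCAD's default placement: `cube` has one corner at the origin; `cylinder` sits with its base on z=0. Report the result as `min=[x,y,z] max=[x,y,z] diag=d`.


min=[-4.400,-11.700,13.400] max=[27.100,25.100,36.300] diag=53.581

A = translate([10, 2.7, 13.4]) cylinder(h=17.3, r=14.4) → bbox [-4.4,-11.7,13.4] .. [24.4,17.1,30.7]
B = cube([2.7, 8, 5.6]) → bbox [0,0,0] .. [2.7,8,5.6]
lo = A.lo+B.lo = [-4.4+0, -11.7+0, 13.4+0] = [-4.400,-11.700,13.400]
hi = A.hi+B.hi = [24.4+2.7, 17.1+8, 30.7+5.6] = [27.100,25.100,36.300]
diag = √(31.5²+36.8²+22.9²) = √2870.9 = 53.581


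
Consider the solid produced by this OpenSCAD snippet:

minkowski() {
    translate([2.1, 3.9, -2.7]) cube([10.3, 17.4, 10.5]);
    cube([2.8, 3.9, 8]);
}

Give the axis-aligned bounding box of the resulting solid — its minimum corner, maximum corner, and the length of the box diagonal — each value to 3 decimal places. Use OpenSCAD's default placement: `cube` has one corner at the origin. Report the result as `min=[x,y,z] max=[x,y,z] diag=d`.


min=[2.100,3.900,-2.700] max=[15.200,25.200,15.800] diag=31.105

A = translate([2.1, 3.9, -2.7]) cube([10.3, 17.4, 10.5]) → bbox [2.1,3.9,-2.7] .. [12.4,21.3,7.8]
B = cube([2.8, 3.9, 8]) → bbox [0,0,0] .. [2.8,3.9,8]
lo = A.lo+B.lo = [2.1+0, 3.9+0, -2.7+0] = [2.100,3.900,-2.700]
hi = A.hi+B.hi = [12.4+2.8, 21.3+3.9, 7.8+8] = [15.200,25.200,15.800]
diag = √(13.1²+21.3²+18.5²) = √967.55 = 31.105


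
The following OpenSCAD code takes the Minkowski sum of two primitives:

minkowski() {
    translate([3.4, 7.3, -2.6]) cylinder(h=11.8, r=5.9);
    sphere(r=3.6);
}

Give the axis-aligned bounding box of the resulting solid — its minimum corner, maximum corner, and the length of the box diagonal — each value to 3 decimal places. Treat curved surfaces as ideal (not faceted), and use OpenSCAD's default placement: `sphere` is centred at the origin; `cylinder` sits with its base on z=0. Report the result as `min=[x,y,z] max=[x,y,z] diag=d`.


min=[-6.100,-2.200,-6.200] max=[12.900,16.800,12.800] diag=32.909

A = translate([3.4, 7.3, -2.6]) cylinder(h=11.8, r=5.9) → bbox [-2.5,1.4,-2.6] .. [9.3,13.2,9.2]
B = sphere(r=3.6) → bbox [-3.6,-3.6,-3.6] .. [3.6,3.6,3.6]
lo = A.lo+B.lo = [-2.5-3.6, 1.4-3.6, -2.6-3.6] = [-6.100,-2.200,-6.200]
hi = A.hi+B.hi = [9.3+3.6, 13.2+3.6, 9.2+3.6] = [12.900,16.800,12.800]
diag = √(19²+19²+19²) = √1083 = 32.909


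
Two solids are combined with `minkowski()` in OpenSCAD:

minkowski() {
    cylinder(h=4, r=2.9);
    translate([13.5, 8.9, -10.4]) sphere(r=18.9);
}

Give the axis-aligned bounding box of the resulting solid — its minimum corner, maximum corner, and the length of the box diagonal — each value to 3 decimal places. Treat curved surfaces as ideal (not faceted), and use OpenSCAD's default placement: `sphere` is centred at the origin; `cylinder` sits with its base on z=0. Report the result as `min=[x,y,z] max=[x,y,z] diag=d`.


min=[-8.300,-12.900,-29.300] max=[35.300,30.700,12.500] diag=74.493

A = translate([13.5, 8.9, -10.4]) sphere(r=18.9) → bbox [-5.4,-10,-29.3] .. [32.4,27.8,8.5]
B = cylinder(h=4, r=2.9) → bbox [-2.9,-2.9,0] .. [2.9,2.9,4]
lo = A.lo+B.lo = [-5.4-2.9, -10-2.9, -29.3+0] = [-8.300,-12.900,-29.300]
hi = A.hi+B.hi = [32.4+2.9, 27.8+2.9, 8.5+4] = [35.300,30.700,12.500]
diag = √(43.6²+43.6²+41.8²) = √5549.16 = 74.493


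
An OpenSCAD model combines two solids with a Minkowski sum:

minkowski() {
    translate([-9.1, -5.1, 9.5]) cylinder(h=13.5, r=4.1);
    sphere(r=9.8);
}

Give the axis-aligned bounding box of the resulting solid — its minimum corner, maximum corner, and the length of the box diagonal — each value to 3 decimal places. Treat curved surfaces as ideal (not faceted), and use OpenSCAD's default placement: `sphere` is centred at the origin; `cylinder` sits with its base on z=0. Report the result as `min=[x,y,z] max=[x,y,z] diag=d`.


A = translate([-9.1, -5.1, 9.5]) cylinder(h=13.5, r=4.1) → bbox [-13.2,-9.2,9.5] .. [-5,-1,23]
B = sphere(r=9.8) → bbox [-9.8,-9.8,-9.8] .. [9.8,9.8,9.8]
lo = A.lo+B.lo = [-13.2-9.8, -9.2-9.8, 9.5-9.8] = [-23.000,-19.000,-0.300]
hi = A.hi+B.hi = [-5+9.8, -1+9.8, 23+9.8] = [4.800,8.800,32.800]
diag = √(27.8²+27.8²+33.1²) = √2641.29 = 51.393

min=[-23.000,-19.000,-0.300] max=[4.800,8.800,32.800] diag=51.393


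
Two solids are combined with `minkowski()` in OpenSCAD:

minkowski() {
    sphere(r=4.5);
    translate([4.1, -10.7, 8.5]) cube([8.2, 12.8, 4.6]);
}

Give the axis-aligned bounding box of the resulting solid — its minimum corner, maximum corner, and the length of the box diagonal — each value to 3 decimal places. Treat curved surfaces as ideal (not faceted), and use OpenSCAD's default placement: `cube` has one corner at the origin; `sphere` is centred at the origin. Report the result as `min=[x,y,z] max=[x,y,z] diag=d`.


A = translate([4.1, -10.7, 8.5]) cube([8.2, 12.8, 4.6]) → bbox [4.1,-10.7,8.5] .. [12.3,2.1,13.1]
B = sphere(r=4.5) → bbox [-4.5,-4.5,-4.5] .. [4.5,4.5,4.5]
lo = A.lo+B.lo = [4.1-4.5, -10.7-4.5, 8.5-4.5] = [-0.400,-15.200,4.000]
hi = A.hi+B.hi = [12.3+4.5, 2.1+4.5, 13.1+4.5] = [16.800,6.600,17.600]
diag = √(17.2²+21.8²+13.6²) = √956.04 = 30.920

min=[-0.400,-15.200,4.000] max=[16.800,6.600,17.600] diag=30.920


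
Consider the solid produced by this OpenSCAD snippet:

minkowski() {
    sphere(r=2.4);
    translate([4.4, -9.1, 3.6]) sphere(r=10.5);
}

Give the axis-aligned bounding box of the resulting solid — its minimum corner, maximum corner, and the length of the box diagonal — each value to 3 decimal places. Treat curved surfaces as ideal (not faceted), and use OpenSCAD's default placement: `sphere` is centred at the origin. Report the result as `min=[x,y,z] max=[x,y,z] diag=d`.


min=[-8.500,-22.000,-9.300] max=[17.300,3.800,16.500] diag=44.687

A = translate([4.4, -9.1, 3.6]) sphere(r=10.5) → bbox [-6.1,-19.6,-6.9] .. [14.9,1.4,14.1]
B = sphere(r=2.4) → bbox [-2.4,-2.4,-2.4] .. [2.4,2.4,2.4]
lo = A.lo+B.lo = [-6.1-2.4, -19.6-2.4, -6.9-2.4] = [-8.500,-22.000,-9.300]
hi = A.hi+B.hi = [14.9+2.4, 1.4+2.4, 14.1+2.4] = [17.300,3.800,16.500]
diag = √(25.8²+25.8²+25.8²) = √1996.92 = 44.687


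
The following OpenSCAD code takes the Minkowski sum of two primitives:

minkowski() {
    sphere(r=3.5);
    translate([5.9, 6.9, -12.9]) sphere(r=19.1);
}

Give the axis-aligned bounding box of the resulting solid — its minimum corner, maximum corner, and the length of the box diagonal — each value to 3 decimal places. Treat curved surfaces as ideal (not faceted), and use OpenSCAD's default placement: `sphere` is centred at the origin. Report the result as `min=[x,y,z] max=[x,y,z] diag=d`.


min=[-16.700,-15.700,-35.500] max=[28.500,29.500,9.700] diag=78.289

A = translate([5.9, 6.9, -12.9]) sphere(r=19.1) → bbox [-13.2,-12.2,-32] .. [25,26,6.2]
B = sphere(r=3.5) → bbox [-3.5,-3.5,-3.5] .. [3.5,3.5,3.5]
lo = A.lo+B.lo = [-13.2-3.5, -12.2-3.5, -32-3.5] = [-16.700,-15.700,-35.500]
hi = A.hi+B.hi = [25+3.5, 26+3.5, 6.2+3.5] = [28.500,29.500,9.700]
diag = √(45.2²+45.2²+45.2²) = √6129.12 = 78.289


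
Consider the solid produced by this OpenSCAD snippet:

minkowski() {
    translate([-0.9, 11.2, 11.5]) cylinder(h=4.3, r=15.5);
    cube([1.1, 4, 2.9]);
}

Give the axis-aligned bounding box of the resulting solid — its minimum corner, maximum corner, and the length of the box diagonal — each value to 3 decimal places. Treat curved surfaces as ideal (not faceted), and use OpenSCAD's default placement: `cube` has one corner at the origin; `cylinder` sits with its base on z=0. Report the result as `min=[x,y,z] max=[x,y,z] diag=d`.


A = translate([-0.9, 11.2, 11.5]) cylinder(h=4.3, r=15.5) → bbox [-16.4,-4.3,11.5] .. [14.6,26.7,15.8]
B = cube([1.1, 4, 2.9]) → bbox [0,0,0] .. [1.1,4,2.9]
lo = A.lo+B.lo = [-16.4+0, -4.3+0, 11.5+0] = [-16.400,-4.300,11.500]
hi = A.hi+B.hi = [14.6+1.1, 26.7+4, 15.8+2.9] = [15.700,30.700,18.700]
diag = √(32.1²+35²+7.2²) = √2307.25 = 48.034

min=[-16.400,-4.300,11.500] max=[15.700,30.700,18.700] diag=48.034


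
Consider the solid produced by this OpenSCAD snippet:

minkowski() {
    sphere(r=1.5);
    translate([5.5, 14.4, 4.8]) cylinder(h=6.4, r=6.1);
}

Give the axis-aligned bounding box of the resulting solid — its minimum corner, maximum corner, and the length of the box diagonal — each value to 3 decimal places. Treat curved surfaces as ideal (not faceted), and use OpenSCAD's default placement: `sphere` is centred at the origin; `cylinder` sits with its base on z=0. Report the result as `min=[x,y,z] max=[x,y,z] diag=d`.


min=[-2.100,6.800,3.300] max=[13.100,22.000,12.700] diag=23.461

A = translate([5.5, 14.4, 4.8]) cylinder(h=6.4, r=6.1) → bbox [-0.6,8.3,4.8] .. [11.6,20.5,11.2]
B = sphere(r=1.5) → bbox [-1.5,-1.5,-1.5] .. [1.5,1.5,1.5]
lo = A.lo+B.lo = [-0.6-1.5, 8.3-1.5, 4.8-1.5] = [-2.100,6.800,3.300]
hi = A.hi+B.hi = [11.6+1.5, 20.5+1.5, 11.2+1.5] = [13.100,22.000,12.700]
diag = √(15.2²+15.2²+9.4²) = √550.44 = 23.461


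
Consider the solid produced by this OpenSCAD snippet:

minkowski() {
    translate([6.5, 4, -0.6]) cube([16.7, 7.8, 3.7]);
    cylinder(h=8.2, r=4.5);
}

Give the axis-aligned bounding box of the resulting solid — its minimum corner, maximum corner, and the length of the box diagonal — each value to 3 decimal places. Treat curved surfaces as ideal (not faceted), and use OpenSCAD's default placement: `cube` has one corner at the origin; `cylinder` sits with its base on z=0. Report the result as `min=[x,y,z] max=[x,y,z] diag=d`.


A = translate([6.5, 4, -0.6]) cube([16.7, 7.8, 3.7]) → bbox [6.5,4,-0.6] .. [23.2,11.8,3.1]
B = cylinder(h=8.2, r=4.5) → bbox [-4.5,-4.5,0] .. [4.5,4.5,8.2]
lo = A.lo+B.lo = [6.5-4.5, 4-4.5, -0.6+0] = [2.000,-0.500,-0.600]
hi = A.hi+B.hi = [23.2+4.5, 11.8+4.5, 3.1+8.2] = [27.700,16.300,11.300]
diag = √(25.7²+16.8²+11.9²) = √1084.34 = 32.929

min=[2.000,-0.500,-0.600] max=[27.700,16.300,11.300] diag=32.929


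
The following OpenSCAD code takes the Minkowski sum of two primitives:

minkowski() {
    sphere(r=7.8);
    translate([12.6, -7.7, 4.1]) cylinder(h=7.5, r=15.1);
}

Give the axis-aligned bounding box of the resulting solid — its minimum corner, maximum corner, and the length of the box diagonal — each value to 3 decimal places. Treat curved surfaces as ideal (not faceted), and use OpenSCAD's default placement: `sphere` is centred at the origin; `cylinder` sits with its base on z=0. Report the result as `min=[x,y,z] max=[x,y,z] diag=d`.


A = translate([12.6, -7.7, 4.1]) cylinder(h=7.5, r=15.1) → bbox [-2.5,-22.8,4.1] .. [27.7,7.4,11.6]
B = sphere(r=7.8) → bbox [-7.8,-7.8,-7.8] .. [7.8,7.8,7.8]
lo = A.lo+B.lo = [-2.5-7.8, -22.8-7.8, 4.1-7.8] = [-10.300,-30.600,-3.700]
hi = A.hi+B.hi = [27.7+7.8, 7.4+7.8, 11.6+7.8] = [35.500,15.200,19.400]
diag = √(45.8²+45.8²+23.1²) = √4728.89 = 68.767

min=[-10.300,-30.600,-3.700] max=[35.500,15.200,19.400] diag=68.767


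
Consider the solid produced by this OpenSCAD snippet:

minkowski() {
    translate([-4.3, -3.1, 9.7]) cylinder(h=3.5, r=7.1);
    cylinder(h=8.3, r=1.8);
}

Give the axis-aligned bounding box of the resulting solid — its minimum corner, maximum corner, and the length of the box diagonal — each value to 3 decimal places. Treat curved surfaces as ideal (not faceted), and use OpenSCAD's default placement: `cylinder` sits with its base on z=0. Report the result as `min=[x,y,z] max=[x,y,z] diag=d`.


min=[-13.200,-12.000,9.700] max=[4.600,5.800,21.500] diag=27.801

A = translate([-4.3, -3.1, 9.7]) cylinder(h=3.5, r=7.1) → bbox [-11.4,-10.2,9.7] .. [2.8,4,13.2]
B = cylinder(h=8.3, r=1.8) → bbox [-1.8,-1.8,0] .. [1.8,1.8,8.3]
lo = A.lo+B.lo = [-11.4-1.8, -10.2-1.8, 9.7+0] = [-13.200,-12.000,9.700]
hi = A.hi+B.hi = [2.8+1.8, 4+1.8, 13.2+8.3] = [4.600,5.800,21.500]
diag = √(17.8²+17.8²+11.8²) = √772.92 = 27.801


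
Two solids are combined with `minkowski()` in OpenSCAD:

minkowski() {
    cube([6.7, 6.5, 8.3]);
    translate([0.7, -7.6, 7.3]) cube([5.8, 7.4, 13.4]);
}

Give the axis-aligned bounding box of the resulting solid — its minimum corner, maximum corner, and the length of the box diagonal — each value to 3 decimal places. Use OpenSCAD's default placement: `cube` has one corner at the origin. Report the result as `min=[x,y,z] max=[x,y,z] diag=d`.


A = translate([0.7, -7.6, 7.3]) cube([5.8, 7.4, 13.4]) → bbox [0.7,-7.6,7.3] .. [6.5,-0.2,20.7]
B = cube([6.7, 6.5, 8.3]) → bbox [0,0,0] .. [6.7,6.5,8.3]
lo = A.lo+B.lo = [0.7+0, -7.6+0, 7.3+0] = [0.700,-7.600,7.300]
hi = A.hi+B.hi = [6.5+6.7, -0.2+6.5, 20.7+8.3] = [13.200,6.300,29.000]
diag = √(12.5²+13.9²+21.7²) = √820.35 = 28.642

min=[0.700,-7.600,7.300] max=[13.200,6.300,29.000] diag=28.642


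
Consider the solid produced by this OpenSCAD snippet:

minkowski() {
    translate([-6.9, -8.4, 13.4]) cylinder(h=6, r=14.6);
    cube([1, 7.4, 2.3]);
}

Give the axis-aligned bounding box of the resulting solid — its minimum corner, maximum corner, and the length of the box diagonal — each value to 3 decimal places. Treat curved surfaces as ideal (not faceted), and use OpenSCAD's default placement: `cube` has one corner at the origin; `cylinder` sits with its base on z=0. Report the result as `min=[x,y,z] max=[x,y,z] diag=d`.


A = translate([-6.9, -8.4, 13.4]) cylinder(h=6, r=14.6) → bbox [-21.5,-23,13.4] .. [7.7,6.2,19.4]
B = cube([1, 7.4, 2.3]) → bbox [0,0,0] .. [1,7.4,2.3]
lo = A.lo+B.lo = [-21.5+0, -23+0, 13.4+0] = [-21.500,-23.000,13.400]
hi = A.hi+B.hi = [7.7+1, 6.2+7.4, 19.4+2.3] = [8.700,13.600,21.700]
diag = √(30.2²+36.6²+8.3²) = √2320.49 = 48.171

min=[-21.500,-23.000,13.400] max=[8.700,13.600,21.700] diag=48.171


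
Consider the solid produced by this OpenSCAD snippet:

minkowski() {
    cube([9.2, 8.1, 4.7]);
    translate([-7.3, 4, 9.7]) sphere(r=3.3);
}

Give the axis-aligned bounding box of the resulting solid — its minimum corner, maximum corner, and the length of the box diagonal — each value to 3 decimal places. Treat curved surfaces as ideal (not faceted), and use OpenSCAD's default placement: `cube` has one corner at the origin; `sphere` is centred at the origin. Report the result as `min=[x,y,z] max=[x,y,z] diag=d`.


min=[-10.600,0.700,6.400] max=[5.200,15.400,17.700] diag=24.360

A = translate([-7.3, 4, 9.7]) sphere(r=3.3) → bbox [-10.6,0.7,6.4] .. [-4,7.3,13]
B = cube([9.2, 8.1, 4.7]) → bbox [0,0,0] .. [9.2,8.1,4.7]
lo = A.lo+B.lo = [-10.6+0, 0.7+0, 6.4+0] = [-10.600,0.700,6.400]
hi = A.hi+B.hi = [-4+9.2, 7.3+8.1, 13+4.7] = [5.200,15.400,17.700]
diag = √(15.8²+14.7²+11.3²) = √593.42 = 24.360
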